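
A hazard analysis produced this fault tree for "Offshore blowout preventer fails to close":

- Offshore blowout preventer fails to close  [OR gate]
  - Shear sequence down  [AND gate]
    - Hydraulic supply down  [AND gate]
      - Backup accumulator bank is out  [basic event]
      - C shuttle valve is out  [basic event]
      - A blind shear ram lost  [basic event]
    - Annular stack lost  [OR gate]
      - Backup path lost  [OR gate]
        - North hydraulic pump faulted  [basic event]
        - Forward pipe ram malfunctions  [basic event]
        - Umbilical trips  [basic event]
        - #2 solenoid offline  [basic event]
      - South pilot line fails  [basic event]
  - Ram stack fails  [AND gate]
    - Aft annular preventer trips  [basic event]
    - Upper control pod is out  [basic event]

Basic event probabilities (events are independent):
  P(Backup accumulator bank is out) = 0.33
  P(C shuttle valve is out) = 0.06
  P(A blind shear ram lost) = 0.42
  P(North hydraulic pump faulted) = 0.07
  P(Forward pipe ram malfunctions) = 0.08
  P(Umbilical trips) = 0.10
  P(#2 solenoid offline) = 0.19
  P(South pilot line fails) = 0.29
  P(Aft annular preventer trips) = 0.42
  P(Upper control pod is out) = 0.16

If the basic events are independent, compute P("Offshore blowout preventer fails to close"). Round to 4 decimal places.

P(Hydraulic supply down) [AND] = 0.33 × 0.06 × 0.42 = 0.008316
P(Backup path lost) [OR] = 1 − (1−0.07) × (1−0.08) × (1−0.10) × (1−0.19) = 0.376268
P(Annular stack lost) [OR] = 1 − (1−0.376268) × (1−0.29) = 0.557150
P(Shear sequence down) [AND] = 0.008316 × 0.557150 = 0.004633
P(Ram stack fails) [AND] = 0.42 × 0.16 = 0.067200
P(Offshore blowout preventer fails to close) [OR] = 1 − (1−0.004633) × (1−0.067200) = 0.071522
Rounded to 4 decimal places: P(Offshore blowout preventer fails to close) ≈ 0.0715.

0.0715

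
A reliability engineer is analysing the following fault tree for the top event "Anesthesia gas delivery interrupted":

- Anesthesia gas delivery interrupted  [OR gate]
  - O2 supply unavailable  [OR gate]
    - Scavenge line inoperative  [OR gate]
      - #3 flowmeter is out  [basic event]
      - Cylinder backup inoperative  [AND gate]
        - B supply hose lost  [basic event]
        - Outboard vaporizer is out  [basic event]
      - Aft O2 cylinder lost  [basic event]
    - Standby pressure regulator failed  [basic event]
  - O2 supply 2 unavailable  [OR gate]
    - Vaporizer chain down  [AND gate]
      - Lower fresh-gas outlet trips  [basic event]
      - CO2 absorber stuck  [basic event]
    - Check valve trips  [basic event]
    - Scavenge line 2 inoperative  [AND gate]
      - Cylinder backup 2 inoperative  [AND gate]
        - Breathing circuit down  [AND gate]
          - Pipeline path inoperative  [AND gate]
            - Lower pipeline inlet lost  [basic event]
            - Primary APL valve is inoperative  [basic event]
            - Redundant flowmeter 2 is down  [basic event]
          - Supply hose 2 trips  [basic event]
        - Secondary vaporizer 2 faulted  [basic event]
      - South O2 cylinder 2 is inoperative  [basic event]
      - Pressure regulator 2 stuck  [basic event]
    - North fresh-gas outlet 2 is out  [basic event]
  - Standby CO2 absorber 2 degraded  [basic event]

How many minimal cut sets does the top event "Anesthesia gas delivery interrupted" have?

9

Cylinder backup inoperative [AND]: one cut set from each child combined → 1 × 1 = 1 cut set(s).
Scavenge line inoperative [OR]: union of children's cut sets → 3 cut set(s).
O2 supply unavailable [OR]: union of children's cut sets → 4 cut set(s).
Vaporizer chain down [AND]: one cut set from each child combined → 1 × 1 = 1 cut set(s).
Pipeline path inoperative [AND]: one cut set from each child combined → 1 × 1 × 1 = 1 cut set(s).
Breathing circuit down [AND]: one cut set from each child combined → 1 × 1 = 1 cut set(s).
Cylinder backup 2 inoperative [AND]: one cut set from each child combined → 1 × 1 = 1 cut set(s).
Scavenge line 2 inoperative [AND]: one cut set from each child combined → 1 × 1 × 1 = 1 cut set(s).
O2 supply 2 unavailable [OR]: union of children's cut sets → 4 cut set(s).
Anesthesia gas delivery interrupted [OR]: union of children's cut sets → 9 cut set(s).
Minimal cut sets: {#3 flowmeter is out}; {B supply hose lost, Outboard vaporizer is out}; {Aft O2 cylinder lost}; {Standby pressure regulator failed}; {CO2 absorber stuck, Lower fresh-gas outlet trips}; {Check valve trips}; {Lower pipeline inlet lost, Pressure regulator 2 stuck, Primary APL valve is inoperative, Redundant flowmeter 2 is down, Secondary vaporizer 2 faulted, South O2 cylinder 2 is inoperative, Supply hose 2 trips}; {North fresh-gas outlet 2 is out}; {Standby CO2 absorber 2 degraded}.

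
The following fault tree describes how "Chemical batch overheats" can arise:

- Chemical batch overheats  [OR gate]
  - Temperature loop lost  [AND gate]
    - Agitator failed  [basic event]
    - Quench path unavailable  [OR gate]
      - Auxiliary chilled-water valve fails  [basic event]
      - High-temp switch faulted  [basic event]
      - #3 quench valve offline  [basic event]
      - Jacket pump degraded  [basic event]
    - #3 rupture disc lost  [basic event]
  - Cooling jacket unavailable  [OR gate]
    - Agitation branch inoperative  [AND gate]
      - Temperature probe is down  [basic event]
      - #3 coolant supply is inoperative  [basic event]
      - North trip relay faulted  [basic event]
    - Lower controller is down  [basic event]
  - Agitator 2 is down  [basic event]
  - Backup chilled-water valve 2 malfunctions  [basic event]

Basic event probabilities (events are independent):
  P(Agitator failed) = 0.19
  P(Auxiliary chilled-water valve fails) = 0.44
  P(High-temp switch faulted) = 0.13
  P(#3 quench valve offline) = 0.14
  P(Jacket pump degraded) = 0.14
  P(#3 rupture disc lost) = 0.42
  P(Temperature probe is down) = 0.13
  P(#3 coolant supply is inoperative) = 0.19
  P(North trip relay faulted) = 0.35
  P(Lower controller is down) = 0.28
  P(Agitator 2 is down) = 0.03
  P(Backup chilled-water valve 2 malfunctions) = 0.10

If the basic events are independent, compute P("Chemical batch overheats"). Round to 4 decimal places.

0.4087

P(Quench path unavailable) [OR] = 1 − (1−0.44) × (1−0.13) × (1−0.14) × (1−0.14) = 0.639667
P(Temperature loop lost) [AND] = 0.19 × 0.639667 × 0.42 = 0.051045
P(Agitation branch inoperative) [AND] = 0.13 × 0.19 × 0.35 = 0.008645
P(Cooling jacket unavailable) [OR] = 1 − (1−0.008645) × (1−0.28) = 0.286224
P(Chemical batch overheats) [OR] = 1 − (1−0.051045) × (1−0.286224) × (1−0.03) × (1−0.10) = 0.408681
Rounded to 4 decimal places: P(Chemical batch overheats) ≈ 0.4087.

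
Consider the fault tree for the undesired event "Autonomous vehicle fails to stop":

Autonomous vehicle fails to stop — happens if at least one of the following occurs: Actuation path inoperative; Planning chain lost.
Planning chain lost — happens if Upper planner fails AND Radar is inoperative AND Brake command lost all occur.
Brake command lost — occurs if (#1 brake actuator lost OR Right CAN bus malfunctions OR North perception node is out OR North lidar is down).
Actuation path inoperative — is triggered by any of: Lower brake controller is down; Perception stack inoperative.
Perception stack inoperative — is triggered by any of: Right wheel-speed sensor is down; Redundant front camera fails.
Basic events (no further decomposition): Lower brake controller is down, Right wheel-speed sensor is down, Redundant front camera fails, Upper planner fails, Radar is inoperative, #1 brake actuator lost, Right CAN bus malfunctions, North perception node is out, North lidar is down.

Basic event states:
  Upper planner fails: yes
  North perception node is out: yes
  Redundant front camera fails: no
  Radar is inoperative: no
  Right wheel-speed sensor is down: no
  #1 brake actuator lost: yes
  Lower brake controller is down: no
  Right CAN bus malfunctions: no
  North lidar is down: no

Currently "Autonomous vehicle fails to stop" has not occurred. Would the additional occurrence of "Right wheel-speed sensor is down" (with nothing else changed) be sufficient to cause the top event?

Counterfactual: set "Right wheel-speed sensor is down" to occurred.
Perception stack inoperative [OR]: Right wheel-speed sensor is down=occurs, Redundant front camera fails=not → at least one input occurs → occurs.
Actuation path inoperative [OR]: Lower brake controller is down=not, Perception stack inoperative=occurs → at least one input occurs → occurs.
Brake command lost [OR]: #1 brake actuator lost=occurs, Right CAN bus malfunctions=not, North perception node is out=occurs, North lidar is down=not → at least one input occurs → occurs.
Planning chain lost [AND]: Upper planner fails=occurs, Radar is inoperative=not, Brake command lost=occurs → not all inputs occur → does not occur.
Autonomous vehicle fails to stop [OR]: Actuation path inoperative=occurs, Planning chain lost=not → at least one input occurs → occurs.

Yes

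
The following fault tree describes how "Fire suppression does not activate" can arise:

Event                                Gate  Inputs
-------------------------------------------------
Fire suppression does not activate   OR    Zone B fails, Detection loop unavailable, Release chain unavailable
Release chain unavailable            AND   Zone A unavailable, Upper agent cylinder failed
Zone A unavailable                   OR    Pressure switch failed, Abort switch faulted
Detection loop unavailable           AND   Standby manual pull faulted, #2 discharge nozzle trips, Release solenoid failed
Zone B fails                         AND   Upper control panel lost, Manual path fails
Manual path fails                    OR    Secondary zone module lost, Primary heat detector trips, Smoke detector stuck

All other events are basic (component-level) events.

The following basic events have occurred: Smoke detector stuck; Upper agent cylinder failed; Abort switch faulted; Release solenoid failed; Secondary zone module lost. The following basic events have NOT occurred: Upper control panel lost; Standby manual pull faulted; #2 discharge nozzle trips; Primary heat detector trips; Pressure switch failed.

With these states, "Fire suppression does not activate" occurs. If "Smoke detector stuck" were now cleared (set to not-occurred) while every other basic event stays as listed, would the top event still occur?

Yes

Counterfactual: set "Smoke detector stuck" to not occurred.
Manual path fails [OR]: Secondary zone module lost=occurs, Primary heat detector trips=not, Smoke detector stuck=not → at least one input occurs → occurs.
Zone B fails [AND]: Upper control panel lost=not, Manual path fails=occurs → not all inputs occur → does not occur.
Detection loop unavailable [AND]: Standby manual pull faulted=not, #2 discharge nozzle trips=not, Release solenoid failed=occurs → not all inputs occur → does not occur.
Zone A unavailable [OR]: Pressure switch failed=not, Abort switch faulted=occurs → at least one input occurs → occurs.
Release chain unavailable [AND]: Zone A unavailable=occurs, Upper agent cylinder failed=occurs → all inputs occur → occurs.
Fire suppression does not activate [OR]: Zone B fails=not, Detection loop unavailable=not, Release chain unavailable=occurs → at least one input occurs → occurs.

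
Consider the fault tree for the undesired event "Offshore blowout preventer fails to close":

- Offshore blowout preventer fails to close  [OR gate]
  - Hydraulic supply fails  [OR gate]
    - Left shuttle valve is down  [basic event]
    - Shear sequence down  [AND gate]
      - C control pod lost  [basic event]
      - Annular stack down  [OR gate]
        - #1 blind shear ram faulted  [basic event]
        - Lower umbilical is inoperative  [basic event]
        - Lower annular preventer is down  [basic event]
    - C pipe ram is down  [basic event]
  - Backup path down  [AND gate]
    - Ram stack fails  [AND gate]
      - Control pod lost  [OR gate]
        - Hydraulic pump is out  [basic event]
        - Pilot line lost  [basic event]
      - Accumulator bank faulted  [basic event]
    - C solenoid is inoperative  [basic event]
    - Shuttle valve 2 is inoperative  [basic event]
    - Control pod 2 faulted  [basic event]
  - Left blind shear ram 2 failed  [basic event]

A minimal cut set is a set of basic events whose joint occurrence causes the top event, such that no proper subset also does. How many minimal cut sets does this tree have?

8

Annular stack down [OR]: union of children's cut sets → 3 cut set(s).
Shear sequence down [AND]: one cut set from each child combined → 1 × 3 = 3 cut set(s).
Hydraulic supply fails [OR]: union of children's cut sets → 5 cut set(s).
Control pod lost [OR]: union of children's cut sets → 2 cut set(s).
Ram stack fails [AND]: one cut set from each child combined → 2 × 1 = 2 cut set(s).
Backup path down [AND]: one cut set from each child combined → 2 × 1 × 1 × 1 = 2 cut set(s).
Offshore blowout preventer fails to close [OR]: union of children's cut sets → 8 cut set(s).
Minimal cut sets: {Left shuttle valve is down}; {#1 blind shear ram faulted, C control pod lost}; {C control pod lost, Lower umbilical is inoperative}; {C control pod lost, Lower annular preventer is down}; {C pipe ram is down}; {Accumulator bank faulted, C solenoid is inoperative, Control pod 2 faulted, Hydraulic pump is out, Shuttle valve 2 is inoperative}; {Accumulator bank faulted, C solenoid is inoperative, Control pod 2 faulted, Pilot line lost, Shuttle valve 2 is inoperative}; {Left blind shear ram 2 failed}.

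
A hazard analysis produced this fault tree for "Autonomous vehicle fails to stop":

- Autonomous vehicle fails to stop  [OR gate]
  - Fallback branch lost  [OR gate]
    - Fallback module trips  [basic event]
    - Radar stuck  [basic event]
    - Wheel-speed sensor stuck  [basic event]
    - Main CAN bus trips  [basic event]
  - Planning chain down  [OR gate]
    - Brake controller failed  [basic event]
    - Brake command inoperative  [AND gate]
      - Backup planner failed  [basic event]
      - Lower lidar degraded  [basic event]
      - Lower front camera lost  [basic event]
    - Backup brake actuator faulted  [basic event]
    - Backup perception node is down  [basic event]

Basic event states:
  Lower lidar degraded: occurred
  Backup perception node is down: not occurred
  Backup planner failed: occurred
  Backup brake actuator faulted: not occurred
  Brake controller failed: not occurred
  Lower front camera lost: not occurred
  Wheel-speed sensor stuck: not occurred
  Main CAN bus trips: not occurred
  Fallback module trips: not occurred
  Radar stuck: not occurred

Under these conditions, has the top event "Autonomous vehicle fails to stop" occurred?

Fallback branch lost [OR]: Fallback module trips=not, Radar stuck=not, Wheel-speed sensor stuck=not, Main CAN bus trips=not → no input occurs → does not occur.
Brake command inoperative [AND]: Backup planner failed=occurs, Lower lidar degraded=occurs, Lower front camera lost=not → not all inputs occur → does not occur.
Planning chain down [OR]: Brake controller failed=not, Brake command inoperative=not, Backup brake actuator faulted=not, Backup perception node is down=not → no input occurs → does not occur.
Autonomous vehicle fails to stop [OR]: Fallback branch lost=not, Planning chain down=not → no input occurs → does not occur.

No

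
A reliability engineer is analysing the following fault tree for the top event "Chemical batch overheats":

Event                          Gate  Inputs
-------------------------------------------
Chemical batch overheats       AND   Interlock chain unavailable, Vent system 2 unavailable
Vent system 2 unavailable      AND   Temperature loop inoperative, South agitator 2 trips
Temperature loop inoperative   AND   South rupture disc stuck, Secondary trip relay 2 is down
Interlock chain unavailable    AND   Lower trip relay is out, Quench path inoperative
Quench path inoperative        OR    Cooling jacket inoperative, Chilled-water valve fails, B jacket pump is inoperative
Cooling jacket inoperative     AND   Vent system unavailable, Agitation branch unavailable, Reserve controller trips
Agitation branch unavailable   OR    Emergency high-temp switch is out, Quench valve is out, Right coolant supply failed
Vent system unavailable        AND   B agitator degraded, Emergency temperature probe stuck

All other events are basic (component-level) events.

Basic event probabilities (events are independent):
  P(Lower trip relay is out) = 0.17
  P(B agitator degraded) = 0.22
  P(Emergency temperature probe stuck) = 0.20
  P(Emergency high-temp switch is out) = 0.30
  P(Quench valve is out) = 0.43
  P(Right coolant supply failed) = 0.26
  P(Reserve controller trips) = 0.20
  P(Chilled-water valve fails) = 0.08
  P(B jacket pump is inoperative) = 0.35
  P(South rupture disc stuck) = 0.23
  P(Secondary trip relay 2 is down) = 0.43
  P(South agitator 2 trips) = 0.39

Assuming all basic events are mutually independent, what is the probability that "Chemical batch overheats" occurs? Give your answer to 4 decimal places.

0.0027

P(Vent system unavailable) [AND] = 0.22 × 0.20 = 0.044000
P(Agitation branch unavailable) [OR] = 1 − (1−0.30) × (1−0.43) × (1−0.26) = 0.704740
P(Cooling jacket inoperative) [AND] = 0.044000 × 0.704740 × 0.20 = 0.006202
P(Quench path inoperative) [OR] = 1 − (1−0.006202) × (1−0.08) × (1−0.35) = 0.405709
P(Interlock chain unavailable) [AND] = 0.17 × 0.405709 = 0.068971
P(Temperature loop inoperative) [AND] = 0.23 × 0.43 = 0.098900
P(Vent system 2 unavailable) [AND] = 0.098900 × 0.39 = 0.038571
P(Chemical batch overheats) [AND] = 0.068971 × 0.038571 = 0.002660
Rounded to 4 decimal places: P(Chemical batch overheats) ≈ 0.0027.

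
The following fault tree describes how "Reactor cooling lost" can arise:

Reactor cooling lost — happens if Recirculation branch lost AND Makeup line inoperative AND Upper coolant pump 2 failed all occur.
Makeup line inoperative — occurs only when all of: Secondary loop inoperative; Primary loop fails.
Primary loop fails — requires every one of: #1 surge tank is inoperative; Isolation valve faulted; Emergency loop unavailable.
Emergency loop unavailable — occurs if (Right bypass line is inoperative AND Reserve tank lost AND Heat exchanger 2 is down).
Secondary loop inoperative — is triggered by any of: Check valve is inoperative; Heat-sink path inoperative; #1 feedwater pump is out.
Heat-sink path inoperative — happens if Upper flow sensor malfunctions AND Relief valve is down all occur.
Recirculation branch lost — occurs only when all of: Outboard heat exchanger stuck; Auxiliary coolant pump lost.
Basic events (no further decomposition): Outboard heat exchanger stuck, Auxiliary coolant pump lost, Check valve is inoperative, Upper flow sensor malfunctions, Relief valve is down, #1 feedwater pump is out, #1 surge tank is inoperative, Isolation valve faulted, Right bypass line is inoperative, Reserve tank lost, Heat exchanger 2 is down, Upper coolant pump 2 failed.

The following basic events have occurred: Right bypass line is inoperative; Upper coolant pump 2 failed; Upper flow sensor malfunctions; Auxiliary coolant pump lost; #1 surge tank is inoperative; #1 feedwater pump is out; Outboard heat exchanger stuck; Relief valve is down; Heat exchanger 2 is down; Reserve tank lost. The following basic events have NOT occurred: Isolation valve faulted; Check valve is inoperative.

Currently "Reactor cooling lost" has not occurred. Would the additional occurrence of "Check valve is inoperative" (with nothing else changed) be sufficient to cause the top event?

No

Counterfactual: set "Check valve is inoperative" to occurred.
Recirculation branch lost [AND]: Outboard heat exchanger stuck=occurs, Auxiliary coolant pump lost=occurs → all inputs occur → occurs.
Heat-sink path inoperative [AND]: Upper flow sensor malfunctions=occurs, Relief valve is down=occurs → all inputs occur → occurs.
Secondary loop inoperative [OR]: Check valve is inoperative=occurs, Heat-sink path inoperative=occurs, #1 feedwater pump is out=occurs → at least one input occurs → occurs.
Emergency loop unavailable [AND]: Right bypass line is inoperative=occurs, Reserve tank lost=occurs, Heat exchanger 2 is down=occurs → all inputs occur → occurs.
Primary loop fails [AND]: #1 surge tank is inoperative=occurs, Isolation valve faulted=not, Emergency loop unavailable=occurs → not all inputs occur → does not occur.
Makeup line inoperative [AND]: Secondary loop inoperative=occurs, Primary loop fails=not → not all inputs occur → does not occur.
Reactor cooling lost [AND]: Recirculation branch lost=occurs, Makeup line inoperative=not, Upper coolant pump 2 failed=occurs → not all inputs occur → does not occur.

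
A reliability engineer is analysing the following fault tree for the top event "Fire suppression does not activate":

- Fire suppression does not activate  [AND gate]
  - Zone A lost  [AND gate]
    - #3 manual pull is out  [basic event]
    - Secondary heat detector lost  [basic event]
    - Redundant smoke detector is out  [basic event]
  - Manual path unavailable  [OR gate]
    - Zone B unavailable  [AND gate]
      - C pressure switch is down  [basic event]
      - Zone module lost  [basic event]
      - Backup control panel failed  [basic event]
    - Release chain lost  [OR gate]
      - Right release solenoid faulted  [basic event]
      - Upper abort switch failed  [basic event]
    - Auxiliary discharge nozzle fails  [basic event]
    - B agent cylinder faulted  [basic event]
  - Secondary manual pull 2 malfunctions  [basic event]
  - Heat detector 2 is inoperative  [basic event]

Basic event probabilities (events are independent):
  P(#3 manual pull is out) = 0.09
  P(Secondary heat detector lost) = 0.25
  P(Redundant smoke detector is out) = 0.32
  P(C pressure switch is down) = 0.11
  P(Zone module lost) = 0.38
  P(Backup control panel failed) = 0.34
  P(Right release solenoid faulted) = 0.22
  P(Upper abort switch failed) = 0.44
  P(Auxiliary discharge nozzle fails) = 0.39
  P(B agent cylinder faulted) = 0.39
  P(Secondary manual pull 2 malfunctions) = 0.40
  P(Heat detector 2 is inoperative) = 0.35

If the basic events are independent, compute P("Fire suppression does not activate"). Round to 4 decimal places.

0.0008

P(Zone A lost) [AND] = 0.09 × 0.25 × 0.32 = 0.007200
P(Zone B unavailable) [AND] = 0.11 × 0.38 × 0.34 = 0.014212
P(Release chain lost) [OR] = 1 − (1−0.22) × (1−0.44) = 0.563200
P(Manual path unavailable) [OR] = 1 − (1−0.014212) × (1−0.563200) × (1−0.39) × (1−0.39) = 0.839777
P(Fire suppression does not activate) [AND] = 0.007200 × 0.839777 × 0.40 × 0.35 = 0.000846
Rounded to 4 decimal places: P(Fire suppression does not activate) ≈ 0.0008.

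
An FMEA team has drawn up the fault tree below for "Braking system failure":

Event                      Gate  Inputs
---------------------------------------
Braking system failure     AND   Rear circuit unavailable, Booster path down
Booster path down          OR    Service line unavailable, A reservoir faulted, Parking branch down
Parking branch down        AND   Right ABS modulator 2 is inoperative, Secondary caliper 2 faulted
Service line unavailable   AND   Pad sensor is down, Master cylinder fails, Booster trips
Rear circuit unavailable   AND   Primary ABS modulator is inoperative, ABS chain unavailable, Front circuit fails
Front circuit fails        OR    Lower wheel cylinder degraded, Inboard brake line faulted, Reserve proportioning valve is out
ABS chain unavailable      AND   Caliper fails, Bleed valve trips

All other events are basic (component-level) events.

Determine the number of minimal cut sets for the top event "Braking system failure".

ABS chain unavailable [AND]: one cut set from each child combined → 1 × 1 = 1 cut set(s).
Front circuit fails [OR]: union of children's cut sets → 3 cut set(s).
Rear circuit unavailable [AND]: one cut set from each child combined → 1 × 1 × 3 = 3 cut set(s).
Service line unavailable [AND]: one cut set from each child combined → 1 × 1 × 1 = 1 cut set(s).
Parking branch down [AND]: one cut set from each child combined → 1 × 1 = 1 cut set(s).
Booster path down [OR]: union of children's cut sets → 3 cut set(s).
Braking system failure [AND]: one cut set from each child combined → 3 × 3 = 9 cut set(s).
Minimal cut sets: {Bleed valve trips, Booster trips, Caliper fails, Lower wheel cylinder degraded, Master cylinder fails, Pad sensor is down, Primary ABS modulator is inoperative}; {A reservoir faulted, Bleed valve trips, Caliper fails, Lower wheel cylinder degraded, Primary ABS modulator is inoperative}; {Bleed valve trips, Caliper fails, Lower wheel cylinder degraded, Primary ABS modulator is inoperative, Right ABS modulator 2 is inoperative, Secondary caliper 2 faulted}; {Bleed valve trips, Booster trips, Caliper fails, Inboard brake line faulted, Master cylinder fails, Pad sensor is down, Primary ABS modulator is inoperative}; {A reservoir faulted, Bleed valve trips, Caliper fails, Inboard brake line faulted, Primary ABS modulator is inoperative}; {Bleed valve trips, Caliper fails, Inboard brake line faulted, Primary ABS modulator is inoperative, Right ABS modulator 2 is inoperative, Secondary caliper 2 faulted}; {Bleed valve trips, Booster trips, Caliper fails, Master cylinder fails, Pad sensor is down, Primary ABS modulator is inoperative, Reserve proportioning valve is out}; {A reservoir faulted, Bleed valve trips, Caliper fails, Primary ABS modulator is inoperative, Reserve proportioning valve is out}; {Bleed valve trips, Caliper fails, Primary ABS modulator is inoperative, Reserve proportioning valve is out, Right ABS modulator 2 is inoperative, Secondary caliper 2 faulted}.

9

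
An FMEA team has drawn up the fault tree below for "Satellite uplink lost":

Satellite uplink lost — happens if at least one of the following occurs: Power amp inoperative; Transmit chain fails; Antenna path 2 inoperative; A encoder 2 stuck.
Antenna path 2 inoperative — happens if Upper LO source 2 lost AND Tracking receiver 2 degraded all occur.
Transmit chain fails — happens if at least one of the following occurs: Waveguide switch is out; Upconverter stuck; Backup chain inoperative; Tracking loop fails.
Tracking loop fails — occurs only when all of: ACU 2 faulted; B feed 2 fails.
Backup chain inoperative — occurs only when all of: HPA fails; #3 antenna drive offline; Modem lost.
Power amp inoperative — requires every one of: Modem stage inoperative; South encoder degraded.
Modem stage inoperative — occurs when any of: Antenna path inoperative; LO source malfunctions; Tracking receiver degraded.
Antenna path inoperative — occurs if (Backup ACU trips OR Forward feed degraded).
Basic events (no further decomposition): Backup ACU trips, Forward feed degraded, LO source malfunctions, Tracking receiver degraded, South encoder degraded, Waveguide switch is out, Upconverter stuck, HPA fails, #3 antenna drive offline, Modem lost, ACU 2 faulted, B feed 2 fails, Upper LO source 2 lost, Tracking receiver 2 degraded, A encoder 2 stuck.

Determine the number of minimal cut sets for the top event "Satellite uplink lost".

Antenna path inoperative [OR]: union of children's cut sets → 2 cut set(s).
Modem stage inoperative [OR]: union of children's cut sets → 4 cut set(s).
Power amp inoperative [AND]: one cut set from each child combined → 4 × 1 = 4 cut set(s).
Backup chain inoperative [AND]: one cut set from each child combined → 1 × 1 × 1 = 1 cut set(s).
Tracking loop fails [AND]: one cut set from each child combined → 1 × 1 = 1 cut set(s).
Transmit chain fails [OR]: union of children's cut sets → 4 cut set(s).
Antenna path 2 inoperative [AND]: one cut set from each child combined → 1 × 1 = 1 cut set(s).
Satellite uplink lost [OR]: union of children's cut sets → 10 cut set(s).
Minimal cut sets: {Backup ACU trips, South encoder degraded}; {Forward feed degraded, South encoder degraded}; {LO source malfunctions, South encoder degraded}; {South encoder degraded, Tracking receiver degraded}; {Waveguide switch is out}; {Upconverter stuck}; {#3 antenna drive offline, HPA fails, Modem lost}; {ACU 2 faulted, B feed 2 fails}; {Tracking receiver 2 degraded, Upper LO source 2 lost}; {A encoder 2 stuck}.

10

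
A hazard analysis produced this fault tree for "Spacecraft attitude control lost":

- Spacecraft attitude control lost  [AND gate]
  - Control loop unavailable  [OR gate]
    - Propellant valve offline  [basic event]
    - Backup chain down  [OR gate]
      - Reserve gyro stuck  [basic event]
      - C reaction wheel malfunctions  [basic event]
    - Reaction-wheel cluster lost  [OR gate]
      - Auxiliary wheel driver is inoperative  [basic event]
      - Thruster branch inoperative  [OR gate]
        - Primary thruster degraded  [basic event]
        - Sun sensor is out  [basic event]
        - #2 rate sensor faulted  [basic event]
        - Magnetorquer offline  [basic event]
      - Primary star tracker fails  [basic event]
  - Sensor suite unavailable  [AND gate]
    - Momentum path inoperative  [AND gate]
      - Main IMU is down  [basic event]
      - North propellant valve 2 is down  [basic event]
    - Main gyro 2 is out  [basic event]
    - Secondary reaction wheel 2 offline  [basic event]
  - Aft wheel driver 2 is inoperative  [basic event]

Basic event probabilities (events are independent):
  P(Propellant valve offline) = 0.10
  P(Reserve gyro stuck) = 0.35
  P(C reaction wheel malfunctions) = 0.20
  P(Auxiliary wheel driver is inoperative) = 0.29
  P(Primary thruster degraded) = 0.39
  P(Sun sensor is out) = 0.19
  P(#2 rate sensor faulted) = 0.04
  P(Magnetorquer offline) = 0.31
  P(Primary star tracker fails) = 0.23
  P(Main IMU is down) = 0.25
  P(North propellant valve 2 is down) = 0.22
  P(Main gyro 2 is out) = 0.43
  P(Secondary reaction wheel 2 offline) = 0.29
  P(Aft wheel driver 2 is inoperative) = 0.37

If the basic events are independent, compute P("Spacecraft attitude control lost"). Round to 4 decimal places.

P(Backup chain down) [OR] = 1 − (1−0.35) × (1−0.20) = 0.480000
P(Thruster branch inoperative) [OR] = 1 − (1−0.39) × (1−0.19) × (1−0.04) × (1−0.31) = 0.672708
P(Reaction-wheel cluster lost) [OR] = 1 − (1−0.29) × (1−0.672708) × (1−0.23) = 0.821069
P(Control loop unavailable) [OR] = 1 − (1−0.10) × (1−0.480000) × (1−0.821069) = 0.916260
P(Momentum path inoperative) [AND] = 0.25 × 0.22 = 0.055000
P(Sensor suite unavailable) [AND] = 0.055000 × 0.43 × 0.29 = 0.006859
P(Spacecraft attitude control lost) [AND] = 0.916260 × 0.006859 × 0.37 = 0.002325
Rounded to 4 decimal places: P(Spacecraft attitude control lost) ≈ 0.0023.

0.0023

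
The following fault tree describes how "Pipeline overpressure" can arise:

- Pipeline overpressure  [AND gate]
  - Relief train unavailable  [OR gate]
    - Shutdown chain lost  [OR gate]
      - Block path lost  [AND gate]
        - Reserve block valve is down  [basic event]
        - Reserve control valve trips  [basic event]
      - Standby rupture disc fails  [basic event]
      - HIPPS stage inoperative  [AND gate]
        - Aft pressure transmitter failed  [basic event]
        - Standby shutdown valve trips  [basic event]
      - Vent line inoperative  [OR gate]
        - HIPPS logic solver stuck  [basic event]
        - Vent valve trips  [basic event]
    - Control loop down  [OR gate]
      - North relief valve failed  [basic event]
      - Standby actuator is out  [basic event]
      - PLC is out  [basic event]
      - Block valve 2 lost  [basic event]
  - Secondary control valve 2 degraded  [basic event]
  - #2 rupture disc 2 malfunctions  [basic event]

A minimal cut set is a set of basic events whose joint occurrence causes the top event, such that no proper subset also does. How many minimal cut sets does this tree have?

Block path lost [AND]: one cut set from each child combined → 1 × 1 = 1 cut set(s).
HIPPS stage inoperative [AND]: one cut set from each child combined → 1 × 1 = 1 cut set(s).
Vent line inoperative [OR]: union of children's cut sets → 2 cut set(s).
Shutdown chain lost [OR]: union of children's cut sets → 5 cut set(s).
Control loop down [OR]: union of children's cut sets → 4 cut set(s).
Relief train unavailable [OR]: union of children's cut sets → 9 cut set(s).
Pipeline overpressure [AND]: one cut set from each child combined → 9 × 1 × 1 = 9 cut set(s).
Minimal cut sets: {#2 rupture disc 2 malfunctions, Reserve block valve is down, Reserve control valve trips, Secondary control valve 2 degraded}; {#2 rupture disc 2 malfunctions, Secondary control valve 2 degraded, Standby rupture disc fails}; {#2 rupture disc 2 malfunctions, Aft pressure transmitter failed, Secondary control valve 2 degraded, Standby shutdown valve trips}; {#2 rupture disc 2 malfunctions, HIPPS logic solver stuck, Secondary control valve 2 degraded}; {#2 rupture disc 2 malfunctions, Secondary control valve 2 degraded, Vent valve trips}; {#2 rupture disc 2 malfunctions, North relief valve failed, Secondary control valve 2 degraded}; {#2 rupture disc 2 malfunctions, Secondary control valve 2 degraded, Standby actuator is out}; {#2 rupture disc 2 malfunctions, PLC is out, Secondary control valve 2 degraded}; {#2 rupture disc 2 malfunctions, Block valve 2 lost, Secondary control valve 2 degraded}.

9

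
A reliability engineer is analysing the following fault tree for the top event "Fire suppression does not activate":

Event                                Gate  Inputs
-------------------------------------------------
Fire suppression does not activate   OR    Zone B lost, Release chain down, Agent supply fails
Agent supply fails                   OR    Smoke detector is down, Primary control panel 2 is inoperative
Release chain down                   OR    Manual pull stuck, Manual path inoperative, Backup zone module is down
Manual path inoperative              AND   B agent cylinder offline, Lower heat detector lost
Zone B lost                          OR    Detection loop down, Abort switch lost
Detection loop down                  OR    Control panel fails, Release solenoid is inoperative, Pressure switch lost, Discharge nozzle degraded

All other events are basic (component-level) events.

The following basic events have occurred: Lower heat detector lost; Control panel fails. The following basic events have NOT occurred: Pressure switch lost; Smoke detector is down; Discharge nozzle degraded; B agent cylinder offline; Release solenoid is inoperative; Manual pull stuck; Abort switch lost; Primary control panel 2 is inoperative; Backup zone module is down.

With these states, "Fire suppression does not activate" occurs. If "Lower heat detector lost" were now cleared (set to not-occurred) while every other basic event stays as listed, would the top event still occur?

Counterfactual: set "Lower heat detector lost" to not occurred.
Detection loop down [OR]: Control panel fails=occurs, Release solenoid is inoperative=not, Pressure switch lost=not, Discharge nozzle degraded=not → at least one input occurs → occurs.
Zone B lost [OR]: Detection loop down=occurs, Abort switch lost=not → at least one input occurs → occurs.
Manual path inoperative [AND]: B agent cylinder offline=not, Lower heat detector lost=not → not all inputs occur → does not occur.
Release chain down [OR]: Manual pull stuck=not, Manual path inoperative=not, Backup zone module is down=not → no input occurs → does not occur.
Agent supply fails [OR]: Smoke detector is down=not, Primary control panel 2 is inoperative=not → no input occurs → does not occur.
Fire suppression does not activate [OR]: Zone B lost=occurs, Release chain down=not, Agent supply fails=not → at least one input occurs → occurs.

Yes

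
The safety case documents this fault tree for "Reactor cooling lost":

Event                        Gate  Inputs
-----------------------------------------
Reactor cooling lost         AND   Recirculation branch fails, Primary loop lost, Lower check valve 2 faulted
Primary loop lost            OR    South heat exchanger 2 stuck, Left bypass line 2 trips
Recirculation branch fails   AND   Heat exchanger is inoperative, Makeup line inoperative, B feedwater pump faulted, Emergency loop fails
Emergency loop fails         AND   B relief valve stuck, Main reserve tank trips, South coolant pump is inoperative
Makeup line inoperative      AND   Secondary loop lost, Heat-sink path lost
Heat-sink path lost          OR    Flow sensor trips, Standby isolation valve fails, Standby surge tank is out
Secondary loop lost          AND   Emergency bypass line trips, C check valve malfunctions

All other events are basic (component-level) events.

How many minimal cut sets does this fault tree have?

6

Secondary loop lost [AND]: one cut set from each child combined → 1 × 1 = 1 cut set(s).
Heat-sink path lost [OR]: union of children's cut sets → 3 cut set(s).
Makeup line inoperative [AND]: one cut set from each child combined → 1 × 3 = 3 cut set(s).
Emergency loop fails [AND]: one cut set from each child combined → 1 × 1 × 1 = 1 cut set(s).
Recirculation branch fails [AND]: one cut set from each child combined → 1 × 3 × 1 × 1 = 3 cut set(s).
Primary loop lost [OR]: union of children's cut sets → 2 cut set(s).
Reactor cooling lost [AND]: one cut set from each child combined → 3 × 2 × 1 = 6 cut set(s).
Minimal cut sets: {B feedwater pump faulted, B relief valve stuck, C check valve malfunctions, Emergency bypass line trips, Flow sensor trips, Heat exchanger is inoperative, Lower check valve 2 faulted, Main reserve tank trips, South coolant pump is inoperative, South heat exchanger 2 stuck}; {B feedwater pump faulted, B relief valve stuck, C check valve malfunctions, Emergency bypass line trips, Flow sensor trips, Heat exchanger is inoperative, Left bypass line 2 trips, Lower check valve 2 faulted, Main reserve tank trips, South coolant pump is inoperative}; {B feedwater pump faulted, B relief valve stuck, C check valve malfunctions, Emergency bypass line trips, Heat exchanger is inoperative, Lower check valve 2 faulted, Main reserve tank trips, South coolant pump is inoperative, South heat exchanger 2 stuck, Standby isolation valve fails}; {B feedwater pump faulted, B relief valve stuck, C check valve malfunctions, Emergency bypass line trips, Heat exchanger is inoperative, Left bypass line 2 trips, Lower check valve 2 faulted, Main reserve tank trips, South coolant pump is inoperative, Standby isolation valve fails}; {B feedwater pump faulted, B relief valve stuck, C check valve malfunctions, Emergency bypass line trips, Heat exchanger is inoperative, Lower check valve 2 faulted, Main reserve tank trips, South coolant pump is inoperative, South heat exchanger 2 stuck, Standby surge tank is out}; {B feedwater pump faulted, B relief valve stuck, C check valve malfunctions, Emergency bypass line trips, Heat exchanger is inoperative, Left bypass line 2 trips, Lower check valve 2 faulted, Main reserve tank trips, South coolant pump is inoperative, Standby surge tank is out}.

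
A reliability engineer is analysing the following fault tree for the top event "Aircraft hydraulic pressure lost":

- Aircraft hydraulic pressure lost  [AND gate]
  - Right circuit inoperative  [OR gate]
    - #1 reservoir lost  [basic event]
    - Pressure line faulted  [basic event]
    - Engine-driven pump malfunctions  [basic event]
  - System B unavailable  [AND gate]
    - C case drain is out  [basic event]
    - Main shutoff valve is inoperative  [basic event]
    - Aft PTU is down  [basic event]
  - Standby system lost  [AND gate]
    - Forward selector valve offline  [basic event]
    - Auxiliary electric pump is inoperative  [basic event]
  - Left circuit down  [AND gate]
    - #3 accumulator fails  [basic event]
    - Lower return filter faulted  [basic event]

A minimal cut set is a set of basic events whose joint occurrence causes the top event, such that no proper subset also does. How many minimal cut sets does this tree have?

Right circuit inoperative [OR]: union of children's cut sets → 3 cut set(s).
System B unavailable [AND]: one cut set from each child combined → 1 × 1 × 1 = 1 cut set(s).
Standby system lost [AND]: one cut set from each child combined → 1 × 1 = 1 cut set(s).
Left circuit down [AND]: one cut set from each child combined → 1 × 1 = 1 cut set(s).
Aircraft hydraulic pressure lost [AND]: one cut set from each child combined → 3 × 1 × 1 × 1 = 3 cut set(s).
Minimal cut sets: {#1 reservoir lost, #3 accumulator fails, Aft PTU is down, Auxiliary electric pump is inoperative, C case drain is out, Forward selector valve offline, Lower return filter faulted, Main shutoff valve is inoperative}; {#3 accumulator fails, Aft PTU is down, Auxiliary electric pump is inoperative, C case drain is out, Forward selector valve offline, Lower return filter faulted, Main shutoff valve is inoperative, Pressure line faulted}; {#3 accumulator fails, Aft PTU is down, Auxiliary electric pump is inoperative, C case drain is out, Engine-driven pump malfunctions, Forward selector valve offline, Lower return filter faulted, Main shutoff valve is inoperative}.

3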